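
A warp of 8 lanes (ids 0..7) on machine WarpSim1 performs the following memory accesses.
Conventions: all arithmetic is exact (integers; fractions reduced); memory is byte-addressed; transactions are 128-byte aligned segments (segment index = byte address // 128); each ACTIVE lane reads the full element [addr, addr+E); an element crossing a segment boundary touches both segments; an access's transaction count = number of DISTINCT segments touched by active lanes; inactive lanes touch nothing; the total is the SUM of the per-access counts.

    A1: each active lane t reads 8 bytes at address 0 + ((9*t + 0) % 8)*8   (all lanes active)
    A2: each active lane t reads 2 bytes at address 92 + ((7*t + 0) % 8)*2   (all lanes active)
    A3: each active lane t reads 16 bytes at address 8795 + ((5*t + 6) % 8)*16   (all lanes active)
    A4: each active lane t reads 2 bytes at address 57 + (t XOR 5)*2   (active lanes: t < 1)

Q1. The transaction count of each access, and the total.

A1: 1 transaction
A2: 1 transaction
A3: 2 transactions
A4: 1 transaction

Answer: 1,1,2,1; total 5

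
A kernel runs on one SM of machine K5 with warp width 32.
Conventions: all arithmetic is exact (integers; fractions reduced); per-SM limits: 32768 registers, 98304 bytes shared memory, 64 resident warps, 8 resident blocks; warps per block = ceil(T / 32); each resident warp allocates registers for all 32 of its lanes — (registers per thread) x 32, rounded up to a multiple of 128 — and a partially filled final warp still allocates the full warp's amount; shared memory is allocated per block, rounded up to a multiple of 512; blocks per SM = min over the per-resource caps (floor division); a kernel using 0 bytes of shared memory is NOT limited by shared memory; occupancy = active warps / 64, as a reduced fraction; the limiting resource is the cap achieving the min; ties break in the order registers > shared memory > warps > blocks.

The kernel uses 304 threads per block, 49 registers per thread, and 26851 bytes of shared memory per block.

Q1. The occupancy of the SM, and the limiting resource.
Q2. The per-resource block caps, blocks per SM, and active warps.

Answer: occupancy 5/32, limited by registers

registers: 1 block
shared memory: 3 blocks
warps: 6 blocks
blocks: 8 blocks

Answer: 1 block, 10 active warps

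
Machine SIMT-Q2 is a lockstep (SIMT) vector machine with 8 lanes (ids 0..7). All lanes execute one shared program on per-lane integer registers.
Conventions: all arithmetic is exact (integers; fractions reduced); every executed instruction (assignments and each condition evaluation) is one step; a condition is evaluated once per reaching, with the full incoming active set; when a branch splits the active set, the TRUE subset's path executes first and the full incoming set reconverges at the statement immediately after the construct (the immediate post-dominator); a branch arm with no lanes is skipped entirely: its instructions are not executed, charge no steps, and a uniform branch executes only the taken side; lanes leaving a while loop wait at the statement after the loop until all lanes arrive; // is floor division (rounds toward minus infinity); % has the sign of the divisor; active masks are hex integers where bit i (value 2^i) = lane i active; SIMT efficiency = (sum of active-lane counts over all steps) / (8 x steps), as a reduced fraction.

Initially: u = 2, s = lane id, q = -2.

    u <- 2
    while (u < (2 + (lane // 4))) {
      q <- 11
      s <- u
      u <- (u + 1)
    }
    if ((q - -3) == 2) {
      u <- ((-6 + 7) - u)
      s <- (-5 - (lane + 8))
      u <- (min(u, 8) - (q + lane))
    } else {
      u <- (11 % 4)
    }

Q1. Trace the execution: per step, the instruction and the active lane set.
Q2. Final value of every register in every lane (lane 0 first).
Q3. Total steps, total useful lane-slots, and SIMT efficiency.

step 0: u <- 2                       0xff
step 1: eval (u < (2 + (lane // 4))) 0xff
step 2: q <- 11                      0xf0
step 3: s <- u                       0xf0
step 4: u <- (u + 1)                 0xf0
step 5: eval (u < (2 + (lane // 4))) 0xf0
step 6: eval ((q - -3) == 2)         0xff
step 7: u <- (11 % 4)                0xff

Answer: 8 steps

u: 3,3,3,3,3,3,3,3
s: 0,1,2,3,2,2,2,2
q: -2,-2,-2,-2,11,11,11,11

steps = 8; useful = 48; efficiency = 48/64 = 3/4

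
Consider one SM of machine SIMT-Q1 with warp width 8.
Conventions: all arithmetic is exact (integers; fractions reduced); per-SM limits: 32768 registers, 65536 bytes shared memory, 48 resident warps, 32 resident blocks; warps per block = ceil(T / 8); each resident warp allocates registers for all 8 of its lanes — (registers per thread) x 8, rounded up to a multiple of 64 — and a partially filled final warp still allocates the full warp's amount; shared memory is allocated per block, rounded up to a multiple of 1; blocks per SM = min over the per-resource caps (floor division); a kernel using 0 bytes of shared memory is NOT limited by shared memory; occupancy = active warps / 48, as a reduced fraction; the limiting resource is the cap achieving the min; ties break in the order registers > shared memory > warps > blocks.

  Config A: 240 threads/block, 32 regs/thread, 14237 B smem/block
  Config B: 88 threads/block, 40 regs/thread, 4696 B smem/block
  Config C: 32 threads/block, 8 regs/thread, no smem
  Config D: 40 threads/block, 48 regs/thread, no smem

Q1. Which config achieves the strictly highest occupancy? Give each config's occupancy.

occupancies: A 5/8, B 11/12, C 1, D 15/16

Answer: C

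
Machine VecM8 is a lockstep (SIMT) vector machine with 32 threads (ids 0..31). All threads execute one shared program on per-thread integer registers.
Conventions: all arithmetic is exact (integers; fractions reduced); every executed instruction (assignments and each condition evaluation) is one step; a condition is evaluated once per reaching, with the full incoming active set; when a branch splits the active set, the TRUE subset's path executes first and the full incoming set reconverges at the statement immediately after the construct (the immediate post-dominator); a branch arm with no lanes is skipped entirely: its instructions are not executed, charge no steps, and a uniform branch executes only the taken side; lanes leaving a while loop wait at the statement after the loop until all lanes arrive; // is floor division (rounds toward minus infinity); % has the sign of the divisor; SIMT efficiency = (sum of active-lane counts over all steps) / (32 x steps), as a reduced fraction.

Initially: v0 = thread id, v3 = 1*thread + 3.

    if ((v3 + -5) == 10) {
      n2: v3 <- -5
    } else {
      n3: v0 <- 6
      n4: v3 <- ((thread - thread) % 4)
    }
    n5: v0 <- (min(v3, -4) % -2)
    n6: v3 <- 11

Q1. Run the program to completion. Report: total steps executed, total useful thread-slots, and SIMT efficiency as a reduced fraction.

Answer: 6 steps, 159 useful, 53/64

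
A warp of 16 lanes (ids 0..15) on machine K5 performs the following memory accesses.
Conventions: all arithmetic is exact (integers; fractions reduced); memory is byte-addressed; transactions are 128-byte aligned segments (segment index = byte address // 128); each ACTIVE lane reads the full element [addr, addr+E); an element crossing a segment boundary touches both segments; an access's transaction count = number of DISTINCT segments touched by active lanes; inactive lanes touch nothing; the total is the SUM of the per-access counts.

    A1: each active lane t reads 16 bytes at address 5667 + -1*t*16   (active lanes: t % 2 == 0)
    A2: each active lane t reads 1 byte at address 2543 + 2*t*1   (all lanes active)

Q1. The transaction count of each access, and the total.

A1: 3 transactions
A2: 2 transactions

Answer: 3,2; total 5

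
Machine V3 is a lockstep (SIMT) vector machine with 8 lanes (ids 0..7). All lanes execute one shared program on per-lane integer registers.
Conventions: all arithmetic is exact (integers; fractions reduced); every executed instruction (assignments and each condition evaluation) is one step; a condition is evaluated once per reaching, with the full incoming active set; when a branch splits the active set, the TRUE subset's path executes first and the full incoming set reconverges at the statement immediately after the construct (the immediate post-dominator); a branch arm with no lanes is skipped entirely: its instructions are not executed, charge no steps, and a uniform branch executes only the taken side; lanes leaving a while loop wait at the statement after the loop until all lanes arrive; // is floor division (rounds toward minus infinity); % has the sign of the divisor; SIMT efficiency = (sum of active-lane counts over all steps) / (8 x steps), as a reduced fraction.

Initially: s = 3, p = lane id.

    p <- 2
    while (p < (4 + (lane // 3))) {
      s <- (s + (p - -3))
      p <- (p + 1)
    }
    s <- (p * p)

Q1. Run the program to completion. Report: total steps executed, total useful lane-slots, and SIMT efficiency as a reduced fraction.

Answer: 15 steps, 93 useful, 31/40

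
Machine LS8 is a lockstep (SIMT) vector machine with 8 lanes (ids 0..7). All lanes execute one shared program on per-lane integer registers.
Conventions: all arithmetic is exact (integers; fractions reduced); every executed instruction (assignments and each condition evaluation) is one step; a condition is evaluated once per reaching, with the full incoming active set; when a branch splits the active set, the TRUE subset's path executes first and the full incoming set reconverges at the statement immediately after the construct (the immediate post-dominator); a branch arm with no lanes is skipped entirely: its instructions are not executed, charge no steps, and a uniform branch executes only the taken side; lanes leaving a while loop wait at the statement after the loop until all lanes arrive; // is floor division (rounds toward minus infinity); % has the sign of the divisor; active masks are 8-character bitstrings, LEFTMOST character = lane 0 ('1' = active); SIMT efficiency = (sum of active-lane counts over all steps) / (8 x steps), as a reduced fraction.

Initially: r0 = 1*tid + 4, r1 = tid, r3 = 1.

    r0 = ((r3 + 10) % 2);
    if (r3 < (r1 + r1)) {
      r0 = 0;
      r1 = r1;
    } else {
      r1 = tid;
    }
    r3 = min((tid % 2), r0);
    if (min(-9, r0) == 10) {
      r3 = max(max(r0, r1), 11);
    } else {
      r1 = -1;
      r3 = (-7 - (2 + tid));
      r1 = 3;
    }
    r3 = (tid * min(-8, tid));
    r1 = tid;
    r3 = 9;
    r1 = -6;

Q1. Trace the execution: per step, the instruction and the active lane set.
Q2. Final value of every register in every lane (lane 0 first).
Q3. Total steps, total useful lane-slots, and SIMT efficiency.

step 0: r0 <- ((r3 + 10) % 2)        11111111
step 1: eval (r3 < (r1 + r1))        11111111
step 2: r0 <- 0                      01111111
step 3: r1 <- r1                     01111111
step 4: r1 <- tid                    10000000
step 5: r3 <- min((tid % 2), r0)     11111111
step 6: eval (min(-9, r0) == 10)     11111111
step 7: r1 <- -1                     11111111
step 8: r3 <- (-7 - (2 + tid))       11111111
step 9: r1 <- 3                      11111111
step 10: r3 <- (tid * min(-8, tid))   11111111
step 11: r1 <- tid                    11111111
step 12: r3 <- 9                      11111111
step 13: r1 <- -6                     11111111

Answer: 14 steps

r0: 1,0,0,0,0,0,0,0
r1: -6,-6,-6,-6,-6,-6,-6,-6
r3: 9,9,9,9,9,9,9,9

steps = 14; useful = 103; efficiency = 103/112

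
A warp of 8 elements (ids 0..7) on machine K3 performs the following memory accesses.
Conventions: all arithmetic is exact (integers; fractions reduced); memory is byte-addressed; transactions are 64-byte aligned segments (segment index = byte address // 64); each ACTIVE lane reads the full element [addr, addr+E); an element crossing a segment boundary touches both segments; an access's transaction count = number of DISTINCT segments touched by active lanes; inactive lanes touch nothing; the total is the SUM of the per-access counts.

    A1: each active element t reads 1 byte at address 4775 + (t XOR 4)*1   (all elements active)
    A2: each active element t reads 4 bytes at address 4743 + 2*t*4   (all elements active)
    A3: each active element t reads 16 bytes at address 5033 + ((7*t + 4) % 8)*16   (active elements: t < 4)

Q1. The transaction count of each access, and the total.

A1: 1 transaction
A2: 2 transactions
A3: 2 transactions

Answer: 1,2,2; total 5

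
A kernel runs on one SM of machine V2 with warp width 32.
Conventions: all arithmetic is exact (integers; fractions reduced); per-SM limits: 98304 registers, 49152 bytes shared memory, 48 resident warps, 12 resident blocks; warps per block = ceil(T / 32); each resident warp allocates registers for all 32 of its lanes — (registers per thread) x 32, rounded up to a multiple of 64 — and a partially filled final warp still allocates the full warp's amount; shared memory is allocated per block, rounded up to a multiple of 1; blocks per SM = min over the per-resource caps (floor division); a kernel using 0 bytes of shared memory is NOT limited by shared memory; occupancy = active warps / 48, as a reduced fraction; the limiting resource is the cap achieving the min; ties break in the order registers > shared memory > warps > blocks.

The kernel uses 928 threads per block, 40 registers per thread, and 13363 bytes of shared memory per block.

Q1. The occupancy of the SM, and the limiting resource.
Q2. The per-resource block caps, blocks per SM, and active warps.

Answer: occupancy 29/48, limited by warps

registers: 2 blocks
shared memory: 3 blocks
warps: 1 block
blocks: 12 blocks

Answer: 1 block, 29 active warps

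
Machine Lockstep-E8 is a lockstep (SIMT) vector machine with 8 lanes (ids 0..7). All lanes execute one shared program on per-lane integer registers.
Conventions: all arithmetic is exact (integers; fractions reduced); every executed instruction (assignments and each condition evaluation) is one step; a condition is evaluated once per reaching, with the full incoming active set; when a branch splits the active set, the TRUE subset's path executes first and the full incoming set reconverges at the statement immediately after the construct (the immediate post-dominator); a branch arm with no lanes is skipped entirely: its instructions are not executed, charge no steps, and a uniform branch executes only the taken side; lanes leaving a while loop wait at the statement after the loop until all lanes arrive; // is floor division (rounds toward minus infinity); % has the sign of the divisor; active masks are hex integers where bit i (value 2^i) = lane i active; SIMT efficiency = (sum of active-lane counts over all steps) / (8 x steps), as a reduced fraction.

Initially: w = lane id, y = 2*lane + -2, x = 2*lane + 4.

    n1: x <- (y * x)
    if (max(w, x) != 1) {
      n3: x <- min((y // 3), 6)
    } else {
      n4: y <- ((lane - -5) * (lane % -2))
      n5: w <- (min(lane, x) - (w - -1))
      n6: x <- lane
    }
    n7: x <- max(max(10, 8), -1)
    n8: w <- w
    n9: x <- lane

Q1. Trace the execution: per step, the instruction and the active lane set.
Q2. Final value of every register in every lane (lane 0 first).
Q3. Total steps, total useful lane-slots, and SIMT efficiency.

step 0: x <- (y * x)                 0xff
step 1: eval (max(w, x) != 1)        0xff
step 2: x <- min((y // 3), 6)        0xfd
step 3: y <- ((lane - -5) * (lane % -2)) 0x02
step 4: w <- (min(lane, x) - (w - -1)) 0x02
step 5: x <- lane                    0x02
step 6: x <- max(max(10, 8), -1)     0xff
step 7: w <- w                       0xff
step 8: x <- lane                    0xff

Answer: 9 steps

w: 0,-2,2,3,4,5,6,7
y: -2,-6,2,4,6,8,10,12
x: 0,1,2,3,4,5,6,7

steps = 9; useful = 50; efficiency = 50/72 = 25/36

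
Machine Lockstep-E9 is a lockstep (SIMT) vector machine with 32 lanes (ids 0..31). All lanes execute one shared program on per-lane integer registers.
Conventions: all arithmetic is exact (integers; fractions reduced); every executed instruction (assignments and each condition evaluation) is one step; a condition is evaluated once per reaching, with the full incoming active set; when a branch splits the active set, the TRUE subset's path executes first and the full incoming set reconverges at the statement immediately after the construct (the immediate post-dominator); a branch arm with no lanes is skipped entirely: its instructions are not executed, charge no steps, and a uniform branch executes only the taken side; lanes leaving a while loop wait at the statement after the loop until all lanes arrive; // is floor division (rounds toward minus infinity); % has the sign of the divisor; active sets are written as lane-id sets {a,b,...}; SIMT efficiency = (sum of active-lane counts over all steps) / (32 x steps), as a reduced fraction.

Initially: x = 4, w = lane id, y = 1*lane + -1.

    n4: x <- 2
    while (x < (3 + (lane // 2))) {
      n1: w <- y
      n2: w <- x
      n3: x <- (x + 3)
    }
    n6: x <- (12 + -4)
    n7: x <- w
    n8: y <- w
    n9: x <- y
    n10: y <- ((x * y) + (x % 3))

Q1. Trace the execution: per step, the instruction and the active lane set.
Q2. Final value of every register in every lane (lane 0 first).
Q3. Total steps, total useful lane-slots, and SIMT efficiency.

step 0: x <- 2                       {0,1,2,3,4,5,6,7,8,9,10,11,12,13,14,15,16,17,18,19,20,21,22,23,24,25,26,27,28,29,30,31}
step 1: eval (x < (3 + (lane // 2))) {0,1,2,3,4,5,6,7,8,9,10,11,12,13,14,15,16,17,18,19,20,21,22,23,24,25,26,27,28,29,30,31}
step 2: w <- y                       {0,1,2,3,4,5,6,7,8,9,10,11,12,13,14,15,16,17,18,19,20,21,22,23,24,25,26,27,28,29,30,31}
step 3: w <- x                       {0,1,2,3,4,5,6,7,8,9,10,11,12,13,14,15,16,17,18,19,20,21,22,23,24,25,26,27,28,29,30,31}
step 4: x <- (x + 3)                 {0,1,2,3,4,5,6,7,8,9,10,11,12,13,14,15,16,17,18,19,20,21,22,23,24,25,26,27,28,29,30,31}
step 5: eval (x < (3 + (lane // 2))) {0,1,2,3,4,5,6,7,8,9,10,11,12,13,14,15,16,17,18,19,20,21,22,23,24,25,26,27,28,29,30,31}
step 6: w <- y                       {6,7,8,9,10,11,12,13,14,15,16,17,18,19,20,21,22,23,24,25,26,27,28,29,30,31}
step 7: w <- x                       {6,7,8,9,10,11,12,13,14,15,16,17,18,19,20,21,22,23,24,25,26,27,28,29,30,31}
step 8: x <- (x + 3)                 {6,7,8,9,10,11,12,13,14,15,16,17,18,19,20,21,22,23,24,25,26,27,28,29,30,31}
step 9: eval (x < (3 + (lane // 2))) {6,7,8,9,10,11,12,13,14,15,16,17,18,19,20,21,22,23,24,25,26,27,28,29,30,31}
step 10: w <- y                       {12,13,14,15,16,17,18,19,20,21,22,23,24,25,26,27,28,29,30,31}
step 11: w <- x                       {12,13,14,15,16,17,18,19,20,21,22,23,24,25,26,27,28,29,30,31}
step 12: x <- (x + 3)                 {12,13,14,15,16,17,18,19,20,21,22,23,24,25,26,27,28,29,30,31}
step 13: eval (x < (3 + (lane // 2))) {12,13,14,15,16,17,18,19,20,21,22,23,24,25,26,27,28,29,30,31}
step 14: w <- y                       {18,19,20,21,22,23,24,25,26,27,28,29,30,31}
step 15: w <- x                       {18,19,20,21,22,23,24,25,26,27,28,29,30,31}
step 16: x <- (x + 3)                 {18,19,20,21,22,23,24,25,26,27,28,29,30,31}
step 17: eval (x < (3 + (lane // 2))) {18,19,20,21,22,23,24,25,26,27,28,29,30,31}
step 18: w <- y                       {24,25,26,27,28,29,30,31}
step 19: w <- x                       {24,25,26,27,28,29,30,31}
step 20: x <- (x + 3)                 {24,25,26,27,28,29,30,31}
step 21: eval (x < (3 + (lane // 2))) {24,25,26,27,28,29,30,31}
step 22: w <- y                       {30,31}
step 23: w <- x                       {30,31}
step 24: x <- (x + 3)                 {30,31}
step 25: eval (x < (3 + (lane // 2))) {30,31}
step 26: x <- (12 + -4)               {0,1,2,3,4,5,6,7,8,9,10,11,12,13,14,15,16,17,18,19,20,21,22,23,24,25,26,27,28,29,30,31}
step 27: x <- w                       {0,1,2,3,4,5,6,7,8,9,10,11,12,13,14,15,16,17,18,19,20,21,22,23,24,25,26,27,28,29,30,31}
step 28: y <- w                       {0,1,2,3,4,5,6,7,8,9,10,11,12,13,14,15,16,17,18,19,20,21,22,23,24,25,26,27,28,29,30,31}
step 29: x <- y                       {0,1,2,3,4,5,6,7,8,9,10,11,12,13,14,15,16,17,18,19,20,21,22,23,24,25,26,27,28,29,30,31}
step 30: y <- ((x * y) + (x % 3))     {0,1,2,3,4,5,6,7,8,9,10,11,12,13,14,15,16,17,18,19,20,21,22,23,24,25,26,27,28,29,30,31}

Answer: 31 steps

x: 2,2,2,2,2,2,5,5,5,5,5,5,8,8,8,8,8,8,11,11,11,11,11,11,14,14,14,14,14,14,17,17
w: 2,2,2,2,2,2,5,5,5,5,5,5,8,8,8,8,8,8,11,11,11,11,11,11,14,14,14,14,14,14,17,17
y: 6,6,6,6,6,6,27,27,27,27,27,27,66,66,66,66,66,66,123,123,123,123,123,123,198,198,198,198,198,198,291,291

steps = 31; useful = 632; efficiency = 632/992 = 79/124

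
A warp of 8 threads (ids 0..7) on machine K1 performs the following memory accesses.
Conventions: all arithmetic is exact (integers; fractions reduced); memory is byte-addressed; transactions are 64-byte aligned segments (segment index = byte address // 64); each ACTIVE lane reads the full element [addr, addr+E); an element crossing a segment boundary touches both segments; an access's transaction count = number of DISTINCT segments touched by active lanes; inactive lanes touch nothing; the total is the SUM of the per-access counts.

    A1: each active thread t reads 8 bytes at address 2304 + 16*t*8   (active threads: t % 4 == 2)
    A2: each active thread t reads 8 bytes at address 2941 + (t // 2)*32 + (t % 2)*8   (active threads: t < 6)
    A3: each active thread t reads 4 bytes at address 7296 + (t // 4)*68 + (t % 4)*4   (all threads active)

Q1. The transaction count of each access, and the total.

A1: 2 transactions
A2: 3 transactions
A3: 2 transactions

Answer: 2,3,2; total 7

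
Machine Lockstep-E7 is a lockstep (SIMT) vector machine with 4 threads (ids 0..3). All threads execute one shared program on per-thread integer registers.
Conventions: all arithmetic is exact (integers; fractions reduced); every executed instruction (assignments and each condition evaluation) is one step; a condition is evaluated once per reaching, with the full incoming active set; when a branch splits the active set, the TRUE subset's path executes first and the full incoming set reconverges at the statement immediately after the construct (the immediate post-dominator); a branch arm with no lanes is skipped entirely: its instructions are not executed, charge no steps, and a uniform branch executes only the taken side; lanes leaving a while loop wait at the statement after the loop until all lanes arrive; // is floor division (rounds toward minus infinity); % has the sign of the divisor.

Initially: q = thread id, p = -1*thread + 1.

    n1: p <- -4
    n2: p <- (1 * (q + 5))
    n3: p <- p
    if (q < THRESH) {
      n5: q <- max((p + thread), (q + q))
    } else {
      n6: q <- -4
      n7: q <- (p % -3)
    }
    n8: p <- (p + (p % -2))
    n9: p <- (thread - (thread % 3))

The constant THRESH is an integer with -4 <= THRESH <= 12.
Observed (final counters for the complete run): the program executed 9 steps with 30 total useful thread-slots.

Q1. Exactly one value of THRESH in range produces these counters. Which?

Answer: THRESH = 2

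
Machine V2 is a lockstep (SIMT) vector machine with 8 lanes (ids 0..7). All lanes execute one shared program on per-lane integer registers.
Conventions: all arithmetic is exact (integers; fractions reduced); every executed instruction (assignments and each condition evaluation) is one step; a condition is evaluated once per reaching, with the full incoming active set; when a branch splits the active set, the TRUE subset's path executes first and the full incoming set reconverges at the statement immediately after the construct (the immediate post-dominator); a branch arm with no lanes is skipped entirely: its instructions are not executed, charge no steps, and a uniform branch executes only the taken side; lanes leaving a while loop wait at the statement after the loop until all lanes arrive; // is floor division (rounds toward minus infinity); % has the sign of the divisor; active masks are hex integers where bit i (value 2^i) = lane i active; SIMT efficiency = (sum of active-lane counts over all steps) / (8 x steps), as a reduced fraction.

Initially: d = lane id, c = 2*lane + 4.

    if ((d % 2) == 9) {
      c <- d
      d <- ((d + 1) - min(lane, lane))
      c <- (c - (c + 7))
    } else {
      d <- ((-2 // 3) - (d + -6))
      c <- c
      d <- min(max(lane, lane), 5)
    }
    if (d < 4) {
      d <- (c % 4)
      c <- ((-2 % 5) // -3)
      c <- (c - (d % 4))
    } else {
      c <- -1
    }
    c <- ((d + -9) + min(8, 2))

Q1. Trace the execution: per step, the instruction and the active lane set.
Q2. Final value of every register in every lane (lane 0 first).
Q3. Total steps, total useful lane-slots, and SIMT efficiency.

step 0: eval ((d % 2) == 9)          0xff
step 1: d <- ((-2 // 3) - (d + -6))  0xff
step 2: c <- c                       0xff
step 3: d <- min(max(lane, lane), 5) 0xff
step 4: eval (d < 4)                 0xff
step 5: d <- (c % 4)                 0x0f
step 6: c <- ((-2 % 5) // -3)        0x0f
step 7: c <- (c - (d % 4))           0x0f
step 8: c <- -1                      0xf0
step 9: c <- ((d + -9) + min(8, 2))  0xff

Answer: 10 steps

d: 0,2,0,2,4,5,5,5
c: -7,-5,-7,-5,-3,-2,-2,-2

steps = 10; useful = 64; efficiency = 64/80 = 4/5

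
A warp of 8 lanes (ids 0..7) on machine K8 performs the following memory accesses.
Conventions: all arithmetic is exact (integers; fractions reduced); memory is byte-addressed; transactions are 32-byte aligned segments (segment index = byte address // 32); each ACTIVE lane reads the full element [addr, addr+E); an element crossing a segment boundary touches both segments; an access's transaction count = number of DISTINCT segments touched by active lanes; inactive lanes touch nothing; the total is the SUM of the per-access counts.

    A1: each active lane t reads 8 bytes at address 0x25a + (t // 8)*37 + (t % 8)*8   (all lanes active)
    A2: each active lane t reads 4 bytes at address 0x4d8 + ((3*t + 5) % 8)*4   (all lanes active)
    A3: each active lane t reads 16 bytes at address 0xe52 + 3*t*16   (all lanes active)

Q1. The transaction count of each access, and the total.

A1: 3 transactions
A2: 2 transactions
A3: 12 transactions

Answer: 3,2,12; total 17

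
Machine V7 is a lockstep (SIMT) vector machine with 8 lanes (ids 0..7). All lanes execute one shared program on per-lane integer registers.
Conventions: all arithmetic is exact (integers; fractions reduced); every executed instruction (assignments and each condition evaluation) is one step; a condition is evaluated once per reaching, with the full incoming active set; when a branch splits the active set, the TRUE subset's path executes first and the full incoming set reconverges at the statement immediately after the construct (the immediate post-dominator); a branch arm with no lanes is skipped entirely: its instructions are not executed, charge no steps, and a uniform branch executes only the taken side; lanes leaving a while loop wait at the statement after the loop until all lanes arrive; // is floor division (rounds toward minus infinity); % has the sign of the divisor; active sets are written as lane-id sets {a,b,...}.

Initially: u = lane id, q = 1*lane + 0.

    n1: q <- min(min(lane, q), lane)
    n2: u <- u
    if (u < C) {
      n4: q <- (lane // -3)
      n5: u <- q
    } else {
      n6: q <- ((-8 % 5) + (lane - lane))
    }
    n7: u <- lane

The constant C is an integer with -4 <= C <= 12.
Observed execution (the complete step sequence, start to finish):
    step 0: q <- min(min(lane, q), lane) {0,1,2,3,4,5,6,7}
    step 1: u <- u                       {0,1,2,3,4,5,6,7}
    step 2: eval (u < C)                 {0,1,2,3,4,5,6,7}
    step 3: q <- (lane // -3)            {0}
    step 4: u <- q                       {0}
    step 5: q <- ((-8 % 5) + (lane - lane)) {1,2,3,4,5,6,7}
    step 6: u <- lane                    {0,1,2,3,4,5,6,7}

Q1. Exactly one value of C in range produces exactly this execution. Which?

Answer: C = 1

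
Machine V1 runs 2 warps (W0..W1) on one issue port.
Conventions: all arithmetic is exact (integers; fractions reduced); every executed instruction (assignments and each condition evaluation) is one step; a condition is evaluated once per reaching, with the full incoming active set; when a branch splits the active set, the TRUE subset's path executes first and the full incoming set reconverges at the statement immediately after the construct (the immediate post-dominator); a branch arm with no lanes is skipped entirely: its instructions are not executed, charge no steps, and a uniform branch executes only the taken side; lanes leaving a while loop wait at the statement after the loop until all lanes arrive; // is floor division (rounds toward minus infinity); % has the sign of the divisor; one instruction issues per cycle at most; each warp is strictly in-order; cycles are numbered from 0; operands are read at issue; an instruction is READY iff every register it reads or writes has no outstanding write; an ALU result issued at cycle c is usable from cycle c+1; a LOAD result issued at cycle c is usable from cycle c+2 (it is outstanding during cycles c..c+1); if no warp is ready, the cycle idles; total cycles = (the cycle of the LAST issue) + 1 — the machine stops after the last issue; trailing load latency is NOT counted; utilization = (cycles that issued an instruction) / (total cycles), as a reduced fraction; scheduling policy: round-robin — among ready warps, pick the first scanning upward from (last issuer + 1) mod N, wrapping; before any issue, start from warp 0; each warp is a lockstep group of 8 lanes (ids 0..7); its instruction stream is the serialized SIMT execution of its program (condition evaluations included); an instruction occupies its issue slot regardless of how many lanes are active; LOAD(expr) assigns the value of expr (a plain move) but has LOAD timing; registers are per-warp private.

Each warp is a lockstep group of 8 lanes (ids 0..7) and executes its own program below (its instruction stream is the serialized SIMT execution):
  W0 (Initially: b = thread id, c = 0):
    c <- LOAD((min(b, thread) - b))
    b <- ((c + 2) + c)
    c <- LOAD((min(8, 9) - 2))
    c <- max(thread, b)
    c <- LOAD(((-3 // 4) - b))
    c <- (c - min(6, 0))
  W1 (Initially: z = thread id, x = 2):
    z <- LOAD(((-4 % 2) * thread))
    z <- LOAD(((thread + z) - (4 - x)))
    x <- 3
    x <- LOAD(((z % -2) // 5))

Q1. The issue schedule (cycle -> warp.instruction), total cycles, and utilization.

cycle 0: W0.I0
cycle 1: W1.I0
cycle 2: W0.I1
cycle 3: W1.I1
cycle 4: W0.I2
cycle 5: W1.I2
cycle 6: W0.I3
cycle 7: W1.I3
cycle 8: W0.I4
cycle 9: idle
cycle 10: W0.I5

Answer: 11 cycles, utilization 10/11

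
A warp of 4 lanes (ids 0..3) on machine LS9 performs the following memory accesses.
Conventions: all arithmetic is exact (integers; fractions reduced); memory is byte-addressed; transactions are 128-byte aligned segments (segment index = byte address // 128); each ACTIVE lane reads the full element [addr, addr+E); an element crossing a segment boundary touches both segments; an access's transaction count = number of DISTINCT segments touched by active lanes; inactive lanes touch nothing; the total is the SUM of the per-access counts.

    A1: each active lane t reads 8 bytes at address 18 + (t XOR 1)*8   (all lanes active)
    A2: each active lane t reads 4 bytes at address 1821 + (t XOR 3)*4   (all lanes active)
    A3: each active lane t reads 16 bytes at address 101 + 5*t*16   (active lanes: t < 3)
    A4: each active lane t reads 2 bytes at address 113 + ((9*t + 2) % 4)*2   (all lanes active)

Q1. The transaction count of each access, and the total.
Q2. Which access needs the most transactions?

A1: 1 transaction
A2: 1 transaction
A3: 3 transactions
A4: 1 transaction

Answer: 1,1,3,1; total 6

Answer: A3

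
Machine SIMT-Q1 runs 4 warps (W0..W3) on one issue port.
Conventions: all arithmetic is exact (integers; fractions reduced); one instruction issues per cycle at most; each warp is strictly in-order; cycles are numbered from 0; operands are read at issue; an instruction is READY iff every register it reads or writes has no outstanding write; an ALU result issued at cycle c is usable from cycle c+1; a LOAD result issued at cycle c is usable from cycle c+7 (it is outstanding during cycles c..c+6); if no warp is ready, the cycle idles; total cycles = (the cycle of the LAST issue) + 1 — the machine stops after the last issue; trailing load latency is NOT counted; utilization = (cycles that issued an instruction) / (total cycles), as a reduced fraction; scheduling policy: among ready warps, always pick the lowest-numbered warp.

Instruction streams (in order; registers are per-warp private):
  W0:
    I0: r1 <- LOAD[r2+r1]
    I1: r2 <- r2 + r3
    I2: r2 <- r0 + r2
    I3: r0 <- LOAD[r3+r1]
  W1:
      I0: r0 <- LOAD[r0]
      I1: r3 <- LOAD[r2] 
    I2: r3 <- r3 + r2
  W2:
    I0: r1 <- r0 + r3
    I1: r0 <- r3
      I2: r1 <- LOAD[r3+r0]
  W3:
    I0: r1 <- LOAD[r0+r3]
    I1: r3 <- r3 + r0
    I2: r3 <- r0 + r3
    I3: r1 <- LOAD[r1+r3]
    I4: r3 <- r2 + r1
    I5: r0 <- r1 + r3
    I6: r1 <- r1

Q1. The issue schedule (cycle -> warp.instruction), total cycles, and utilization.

cycle 0: W0.I0
cycle 1: W0.I1
cycle 2: W0.I2
cycle 3: W1.I0
cycle 4: W1.I1
cycle 5: W2.I0
cycle 6: W2.I1
cycle 7: W0.I3
cycle 8: W2.I2
cycle 9: W3.I0
cycle 10: W3.I1
cycle 11: W1.I2
cycle 12: W3.I2
cycle 13: idle
cycle 14: idle
cycle 15: idle
cycle 16: W3.I3
cycle 17: idle
cycle 18: idle
cycle 19: idle
cycle 20: idle
cycle 21: idle
cycle 22: idle
cycle 23: W3.I4
cycle 24: W3.I5
cycle 25: W3.I6

Answer: 26 cycles, utilization 17/26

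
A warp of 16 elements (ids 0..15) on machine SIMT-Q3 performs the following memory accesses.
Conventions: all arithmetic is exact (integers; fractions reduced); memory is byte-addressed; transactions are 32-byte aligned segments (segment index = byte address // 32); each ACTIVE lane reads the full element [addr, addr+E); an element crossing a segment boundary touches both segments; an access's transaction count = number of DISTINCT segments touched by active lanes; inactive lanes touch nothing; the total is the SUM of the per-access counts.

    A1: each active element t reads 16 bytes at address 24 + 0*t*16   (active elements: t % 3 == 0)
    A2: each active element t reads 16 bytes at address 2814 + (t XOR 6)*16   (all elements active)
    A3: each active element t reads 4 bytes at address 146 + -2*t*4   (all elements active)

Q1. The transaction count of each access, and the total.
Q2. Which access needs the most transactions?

A1: 2 transactions
A2: 9 transactions
A3: 5 transactions

Answer: 2,9,5; total 16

Answer: A2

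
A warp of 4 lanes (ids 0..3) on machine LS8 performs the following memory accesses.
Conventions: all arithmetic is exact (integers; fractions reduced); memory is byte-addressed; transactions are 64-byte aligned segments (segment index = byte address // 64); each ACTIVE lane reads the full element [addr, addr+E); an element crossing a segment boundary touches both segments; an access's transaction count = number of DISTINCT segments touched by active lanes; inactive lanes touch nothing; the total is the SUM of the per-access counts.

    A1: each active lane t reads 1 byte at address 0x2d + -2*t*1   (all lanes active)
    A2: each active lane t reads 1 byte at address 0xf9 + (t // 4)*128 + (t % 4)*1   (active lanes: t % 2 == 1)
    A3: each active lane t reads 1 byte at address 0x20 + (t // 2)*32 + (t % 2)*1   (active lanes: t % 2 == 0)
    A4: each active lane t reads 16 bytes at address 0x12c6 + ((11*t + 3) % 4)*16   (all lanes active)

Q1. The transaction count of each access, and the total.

A1: 1 transaction
A2: 1 transaction
A3: 2 transactions
A4: 2 transactions

Answer: 1,1,2,2; total 6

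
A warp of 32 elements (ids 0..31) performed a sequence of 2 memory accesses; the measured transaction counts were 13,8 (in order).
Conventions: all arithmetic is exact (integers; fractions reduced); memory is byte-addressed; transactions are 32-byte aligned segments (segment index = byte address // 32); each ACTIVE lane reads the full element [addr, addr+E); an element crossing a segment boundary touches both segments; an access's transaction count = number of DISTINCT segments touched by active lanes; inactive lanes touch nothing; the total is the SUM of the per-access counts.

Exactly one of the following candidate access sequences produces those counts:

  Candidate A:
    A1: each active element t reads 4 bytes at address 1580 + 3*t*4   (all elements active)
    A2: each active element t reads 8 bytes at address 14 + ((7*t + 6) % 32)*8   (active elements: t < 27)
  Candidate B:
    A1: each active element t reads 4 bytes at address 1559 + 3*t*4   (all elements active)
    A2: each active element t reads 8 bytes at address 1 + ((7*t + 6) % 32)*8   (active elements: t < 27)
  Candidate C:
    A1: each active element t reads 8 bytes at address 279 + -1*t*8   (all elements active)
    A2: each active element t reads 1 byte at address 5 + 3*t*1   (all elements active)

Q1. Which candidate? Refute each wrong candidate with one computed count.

A: A2 gives 9 transactions, not 8
C: A1 gives 9 transactions, not 13
B: all counts match (13,8)

Answer: B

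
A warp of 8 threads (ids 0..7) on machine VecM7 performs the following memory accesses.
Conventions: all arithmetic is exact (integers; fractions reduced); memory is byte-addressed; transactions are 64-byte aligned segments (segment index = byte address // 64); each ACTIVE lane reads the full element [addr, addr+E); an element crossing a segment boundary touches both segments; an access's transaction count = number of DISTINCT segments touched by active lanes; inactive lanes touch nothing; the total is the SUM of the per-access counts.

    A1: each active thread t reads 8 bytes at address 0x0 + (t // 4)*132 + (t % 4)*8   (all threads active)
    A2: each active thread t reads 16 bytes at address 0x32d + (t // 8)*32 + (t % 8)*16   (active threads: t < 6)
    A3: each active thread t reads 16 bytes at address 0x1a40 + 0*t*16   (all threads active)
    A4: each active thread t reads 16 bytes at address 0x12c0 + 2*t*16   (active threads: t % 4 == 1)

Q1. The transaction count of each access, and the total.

A1: 2 transactions
A2: 3 transactions
A3: 1 transaction
A4: 2 transactions

Answer: 2,3,1,2; total 8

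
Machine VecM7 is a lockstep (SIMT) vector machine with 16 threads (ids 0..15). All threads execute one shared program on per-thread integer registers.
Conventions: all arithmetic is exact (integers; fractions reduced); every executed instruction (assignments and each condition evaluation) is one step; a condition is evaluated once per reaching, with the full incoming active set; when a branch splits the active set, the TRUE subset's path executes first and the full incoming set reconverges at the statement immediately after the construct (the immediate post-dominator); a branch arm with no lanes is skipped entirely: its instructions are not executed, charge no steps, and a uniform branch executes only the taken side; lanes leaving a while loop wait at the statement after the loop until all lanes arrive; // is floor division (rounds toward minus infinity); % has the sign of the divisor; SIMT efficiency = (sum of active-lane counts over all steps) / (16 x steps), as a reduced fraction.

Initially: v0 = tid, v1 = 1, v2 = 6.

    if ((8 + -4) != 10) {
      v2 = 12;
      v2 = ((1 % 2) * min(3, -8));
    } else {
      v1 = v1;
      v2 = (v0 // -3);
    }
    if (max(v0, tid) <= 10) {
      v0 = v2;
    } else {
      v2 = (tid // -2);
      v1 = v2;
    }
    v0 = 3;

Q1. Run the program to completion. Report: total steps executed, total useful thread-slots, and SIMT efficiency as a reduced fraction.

Answer: 8 steps, 101 useful, 101/128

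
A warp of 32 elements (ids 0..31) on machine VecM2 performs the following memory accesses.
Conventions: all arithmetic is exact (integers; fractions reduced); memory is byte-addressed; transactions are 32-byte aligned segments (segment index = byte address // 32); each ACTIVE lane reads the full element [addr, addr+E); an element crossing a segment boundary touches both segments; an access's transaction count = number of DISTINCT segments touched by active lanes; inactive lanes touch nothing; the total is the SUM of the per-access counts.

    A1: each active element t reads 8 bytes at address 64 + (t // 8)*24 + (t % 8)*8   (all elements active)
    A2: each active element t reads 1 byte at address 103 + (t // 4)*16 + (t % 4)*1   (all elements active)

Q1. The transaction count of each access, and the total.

A1: 5 transactions
A2: 4 transactions

Answer: 5,4; total 9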